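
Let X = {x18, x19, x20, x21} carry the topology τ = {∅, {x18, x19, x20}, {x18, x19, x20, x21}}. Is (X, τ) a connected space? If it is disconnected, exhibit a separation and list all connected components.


(X, τ) is connected.

Find clopen sets (U ∈ τ with X ∖ U ∈ τ):
  U = ∅, X ∖ U = {x18, x19, x20, x21} — both open, so U is clopen.
  U = {x18, x19, x20, x21}, X ∖ U = ∅ — both open, so U is clopen.
Only trivial clopens (∅ and X) exist, so (X, τ) is connected.
Compute connected components by grouping points that agree on all clopens:
  component: {x18, x19, x20, x21}


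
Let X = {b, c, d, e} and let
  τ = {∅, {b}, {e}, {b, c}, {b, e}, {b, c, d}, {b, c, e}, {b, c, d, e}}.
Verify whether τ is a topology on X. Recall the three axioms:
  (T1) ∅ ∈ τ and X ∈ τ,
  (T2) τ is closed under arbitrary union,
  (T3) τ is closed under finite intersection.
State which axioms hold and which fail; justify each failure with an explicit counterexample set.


τ IS a topology on X.

Axiom (T1): ∅ ∈ τ? Yes; X ∈ τ? Yes.
Axiom (T2/T3): check pairwise unions and intersections of members of τ.
All pairwise intersections and unions checked — each lies in τ. Therefore τ satisfies (T1), (T2), (T3): it IS a topology on X.


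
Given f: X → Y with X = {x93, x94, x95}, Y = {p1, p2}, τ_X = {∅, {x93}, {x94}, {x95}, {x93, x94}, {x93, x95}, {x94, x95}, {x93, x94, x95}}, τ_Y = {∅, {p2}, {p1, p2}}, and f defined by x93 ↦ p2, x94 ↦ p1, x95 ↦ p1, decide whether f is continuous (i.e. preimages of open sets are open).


f IS continuous.

Compute f^{-1}(U) for each U ∈ τ_Y:
  U = ∅: f^{-1}(U) = ∅ ∈ τ_X ✓.
  U = {p2}: f^{-1}(U) = {x93} ∈ τ_X ✓.
  U = {p1, p2}: f^{-1}(U) = {x93, x94, x95} ∈ τ_X ✓.
Every preimage lies in τ_X, so f IS continuous.


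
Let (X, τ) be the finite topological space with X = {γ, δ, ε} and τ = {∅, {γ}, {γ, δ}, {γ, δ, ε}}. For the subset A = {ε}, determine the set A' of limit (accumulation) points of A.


A' = ∅

For each x ∈ X, list the open sets U ∈ τ with x ∈ U, then check whether U ∩ (A ∖ {x}) ≠ ∅ for every such U.
  x = γ: open {γ} ∋ x has {γ} ∩ (A ∖ {γ}) = ∅, so x is NOT a limit point.
  x = δ: open {γ, δ} ∋ x has {γ, δ} ∩ (A ∖ {δ}) = ∅, so x is NOT a limit point.
  x = ε: open {γ, δ, ε} ∋ x has {γ, δ, ε} ∩ (A ∖ {ε}) = ∅, so x is NOT a limit point.
Collecting: A' = ∅.


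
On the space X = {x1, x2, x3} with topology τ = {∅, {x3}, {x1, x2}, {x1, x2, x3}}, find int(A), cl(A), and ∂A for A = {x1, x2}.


int(A) = {x1, x2}, cl(A) = {x1, x2}, ∂A = ∅.

Closed sets in (X, τ) are complements of opens:
  closed(X, τ) = {∅, {x3}, {x1, x2}, {x1, x2, x3}}.
int(A) = ⋃ {U ∈ τ : U ⊆ A}. Opens contained in A: ∅, {x1, x2}.
Taking the union of these: int(A) = {x1, x2}.
cl(A) = ⋂ {C closed : A ⊆ C}. Closed sets containing A: {x1, x2}, {x1, x2, x3}.
Intersecting these: cl(A) = {x1, x2}.
∂A = cl(A) ∖ int(A) = {x1, x2} ∖ {x1, x2} = ∅.


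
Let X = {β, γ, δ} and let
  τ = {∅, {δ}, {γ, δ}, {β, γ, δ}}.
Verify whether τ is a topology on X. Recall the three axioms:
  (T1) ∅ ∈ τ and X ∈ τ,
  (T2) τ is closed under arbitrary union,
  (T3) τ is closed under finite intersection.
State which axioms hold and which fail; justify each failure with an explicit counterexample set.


τ IS a topology on X.

Axiom (T1): ∅ ∈ τ? Yes; X ∈ τ? Yes.
Axiom (T2/T3): check pairwise unions and intersections of members of τ.
All pairwise intersections and unions checked — each lies in τ. Therefore τ satisfies (T1), (T2), (T3): it IS a topology on X.


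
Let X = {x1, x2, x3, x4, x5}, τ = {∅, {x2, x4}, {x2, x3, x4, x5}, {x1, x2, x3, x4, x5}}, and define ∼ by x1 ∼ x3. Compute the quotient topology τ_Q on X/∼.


X/∼ = {[x1=x3], [x2], [x4], [x5]}; |τ_Q| = 3.

Equivalence classes: [x1=x3], [x2], [x4], [x5].
Quotient map π: X → X/∼ sends x1 ↦ [x1=x3], x2 ↦ [x2], x3 ↦ [x1=x3], x4 ↦ [x4], x5 ↦ [x5].
For each subset V ⊆ X/∼, compute π^{-1}(V) ⊆ X and check whether π^{-1}(V) ∈ τ. V is open in τ_Q iff π^{-1}(V) ∈ τ.
  V = {}: π^{-1}(V) = ∅ ∈ τ ✓.
  V = {[x1=x3]}: π^{-1}(V) = {x1, x3} ∉ τ ✗.
  V = {[x2]}: π^{-1}(V) = {x2} ∉ τ ✗.
  V = {[x1=x3], [x2]}: π^{-1}(V) = {x1, x2, x3} ∉ τ ✗.
  V = {[x4]}: π^{-1}(V) = {x4} ∉ τ ✗.
  V = {[x1=x3], [x4]}: π^{-1}(V) = {x1, x3, x4} ∉ τ ✗.
  V = {[x2], [x4]}: π^{-1}(V) = {x2, x4} ∈ τ ✓.
  V = {[x1=x3], [x2], [x4]}: π^{-1}(V) = {x1, x2, x3, x4} ∉ τ ✗.
  V = {[x5]}: π^{-1}(V) = {x5} ∉ τ ✗.
  V = {[x1=x3], [x5]}: π^{-1}(V) = {x1, x3, x5} ∉ τ ✗.
  V = {[x2], [x5]}: π^{-1}(V) = {x2, x5} ∉ τ ✗.
  V = {[x1=x3], [x2], [x5]}: π^{-1}(V) = {x1, x2, x3, x5} ∉ τ ✗.
  V = {[x4], [x5]}: π^{-1}(V) = {x4, x5} ∉ τ ✗.
  V = {[x1=x3], [x4], [x5]}: π^{-1}(V) = {x1, x3, x4, x5} ∉ τ ✗.
  V = {[x2], [x4], [x5]}: π^{-1}(V) = {x2, x4, x5} ∉ τ ✗.
  V = {[x1=x3], [x2], [x4], [x5]}: π^{-1}(V) = {x1, x2, x3, x4, x5} ∈ τ ✓.
Open sets in the quotient: τ_Q = {{}, {[x2], [x4]}, {[x1=x3], [x2], [x4], [x5]}} (3 elements).


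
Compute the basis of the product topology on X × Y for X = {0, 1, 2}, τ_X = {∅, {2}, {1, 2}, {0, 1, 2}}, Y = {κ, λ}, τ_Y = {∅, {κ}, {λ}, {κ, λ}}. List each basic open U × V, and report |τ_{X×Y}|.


Basis B = {∅ × ∅, {2} × {κ}, {2} × {λ}, {1, 2} × {κ}, {1, 2} × {λ}, {2} × {κ, λ}, {0, 1, 2} × {κ}, {0, 1, 2} × {λ}, {1, 2} × {κ, λ}, {0, 1, 2} × {κ, λ}}; |τ_{X×Y}| = 16.

Enumerate products U × V with U ∈ τ_X, V ∈ τ_Y (deduplicated):
  ∅ × ∅ = {} (∅)
  {2} × {κ} = {(2,κ)}
  {2} × {λ} = {(2,λ)}
  {1, 2} × {κ} = {(1,κ), (2,κ)}
  {1, 2} × {λ} = {(1,λ), (2,λ)}
  {2} × {κ, λ} = {(2,κ), (2,λ)}
  {0, 1, 2} × {κ} = {(0,κ), (1,κ), (2,κ)}
  {0, 1, 2} × {λ} = {(0,λ), (1,λ), (2,λ)}
  {1, 2} × {κ, λ} = {(1,κ), (1,λ), (2,κ), (2,λ)}
  {0, 1, 2} × {κ, λ} = {(0,κ), (0,λ), (1,κ), (1,λ), (2,κ), (2,λ)}
These 10 distinct sets form the basis B.
Close under arbitrary unions to get τ_{X×Y}; counting gives |τ_{X×Y}| = 16.


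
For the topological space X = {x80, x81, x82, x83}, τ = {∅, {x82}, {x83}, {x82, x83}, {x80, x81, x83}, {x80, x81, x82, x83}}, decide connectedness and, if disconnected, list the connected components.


(X, τ) is disconnected; components = [{x82}, {x80, x81, x83}].

Find clopen sets (U ∈ τ with X ∖ U ∈ τ):
  U = ∅, X ∖ U = {x80, x81, x82, x83} — both open, so U is clopen.
  U = {x82}, X ∖ U = {x80, x81, x83} — both open, so U is clopen.
  U = {x80, x81, x83}, X ∖ U = {x82} — both open, so U is clopen.
  U = {x80, x81, x82, x83}, X ∖ U = ∅ — both open, so U is clopen.
Nontrivial clopen(s) exist: e.g. {x82}. So (X, τ) is disconnected.
Compute connected components by grouping points that agree on all clopens:
  component: {x82}
  component: {x80, x81, x83}


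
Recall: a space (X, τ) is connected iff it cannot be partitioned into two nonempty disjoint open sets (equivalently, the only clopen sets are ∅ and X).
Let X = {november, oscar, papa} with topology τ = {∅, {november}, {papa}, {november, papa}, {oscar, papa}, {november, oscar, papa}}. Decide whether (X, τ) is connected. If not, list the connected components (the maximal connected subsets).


(X, τ) is disconnected; components = [{november}, {oscar, papa}].

Find clopen sets (U ∈ τ with X ∖ U ∈ τ):
  U = ∅, X ∖ U = {november, oscar, papa} — both open, so U is clopen.
  U = {november}, X ∖ U = {oscar, papa} — both open, so U is clopen.
  U = {oscar, papa}, X ∖ U = {november} — both open, so U is clopen.
  U = {november, oscar, papa}, X ∖ U = ∅ — both open, so U is clopen.
Nontrivial clopen(s) exist: e.g. {oscar, papa}. So (X, τ) is disconnected.
Compute connected components by grouping points that agree on all clopens:
  component: {november}
  component: {oscar, papa}


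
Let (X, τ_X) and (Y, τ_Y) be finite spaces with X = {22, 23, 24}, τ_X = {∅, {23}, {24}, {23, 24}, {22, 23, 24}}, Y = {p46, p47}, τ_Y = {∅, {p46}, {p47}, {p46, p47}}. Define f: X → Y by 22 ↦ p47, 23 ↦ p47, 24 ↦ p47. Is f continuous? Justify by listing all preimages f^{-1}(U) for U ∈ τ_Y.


f IS continuous.

Compute f^{-1}(U) for each U ∈ τ_Y:
  U = ∅: f^{-1}(U) = ∅ ∈ τ_X ✓.
  U = {p46}: f^{-1}(U) = ∅ ∈ τ_X ✓.
  U = {p47}: f^{-1}(U) = {22, 23, 24} ∈ τ_X ✓.
  U = {p46, p47}: f^{-1}(U) = {22, 23, 24} ∈ τ_X ✓.
Every preimage lies in τ_X, so f IS continuous.


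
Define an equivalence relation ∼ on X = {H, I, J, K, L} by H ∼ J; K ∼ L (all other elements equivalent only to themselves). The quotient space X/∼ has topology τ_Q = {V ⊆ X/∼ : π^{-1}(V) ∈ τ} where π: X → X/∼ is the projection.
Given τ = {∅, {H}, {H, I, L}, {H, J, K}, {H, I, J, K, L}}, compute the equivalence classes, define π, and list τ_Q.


X/∼ = {[H=J], [I], [K=L]}; |τ_Q| = 2.

Equivalence classes: [H=J], [I], [K=L].
Quotient map π: X → X/∼ sends H ↦ [H=J], I ↦ [I], J ↦ [H=J], K ↦ [K=L], L ↦ [K=L].
For each subset V ⊆ X/∼, compute π^{-1}(V) ⊆ X and check whether π^{-1}(V) ∈ τ. V is open in τ_Q iff π^{-1}(V) ∈ τ.
  V = {}: π^{-1}(V) = ∅ ∈ τ ✓.
  V = {[H=J]}: π^{-1}(V) = {H, J} ∉ τ ✗.
  V = {[I]}: π^{-1}(V) = {I} ∉ τ ✗.
  V = {[H=J], [I]}: π^{-1}(V) = {H, I, J} ∉ τ ✗.
  V = {[K=L]}: π^{-1}(V) = {K, L} ∉ τ ✗.
  V = {[H=J], [K=L]}: π^{-1}(V) = {H, J, K, L} ∉ τ ✗.
  V = {[I], [K=L]}: π^{-1}(V) = {I, K, L} ∉ τ ✗.
  V = {[H=J], [I], [K=L]}: π^{-1}(V) = {H, I, J, K, L} ∈ τ ✓.
Open sets in the quotient: τ_Q = {{}, {[H=J], [I], [K=L]}} (2 elements).


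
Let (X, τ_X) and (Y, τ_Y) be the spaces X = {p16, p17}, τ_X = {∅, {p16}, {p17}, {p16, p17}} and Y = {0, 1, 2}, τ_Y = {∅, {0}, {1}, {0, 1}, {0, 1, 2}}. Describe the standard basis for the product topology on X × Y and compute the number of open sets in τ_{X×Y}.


Basis B = {∅ × ∅, {p16} × {0}, {p16} × {1}, {p17} × {0}, {p17} × {1}, {p16} × {0, 1}, {p16, p17} × {0}, {p16, p17} × {1}, {p17} × {0, 1}, {p16} × {0, 1, 2}, {p17} × {0, 1, 2}, {p16, p17} × {0, 1}, {p16, p17} × {0, 1, 2}}; |τ_{X×Y}| = 25.

Enumerate products U × V with U ∈ τ_X, V ∈ τ_Y (deduplicated):
  ∅ × ∅ = {} (∅)
  {p16} × {0} = {(p16,0)}
  {p16} × {1} = {(p16,1)}
  {p17} × {0} = {(p17,0)}
  {p17} × {1} = {(p17,1)}
  {p16} × {0, 1} = {(p16,0), (p16,1)}
  {p16, p17} × {0} = {(p16,0), (p17,0)}
  {p16, p17} × {1} = {(p16,1), (p17,1)}
  {p17} × {0, 1} = {(p17,0), (p17,1)}
  {p16} × {0, 1, 2} = {(p16,0), (p16,1), (p16,2)}
  {p17} × {0, 1, 2} = {(p17,0), (p17,1), (p17,2)}
  {p16, p17} × {0, 1} = {(p16,0), (p16,1), (p17,0), (p17,1)}
  {p16, p17} × {0, 1, 2} = {(p16,0), (p16,1), (p16,2), (p17,0), (p17,1), (p17,2)}
These 13 distinct sets form the basis B.
Close under arbitrary unions to get τ_{X×Y}; counting gives |τ_{X×Y}| = 25.


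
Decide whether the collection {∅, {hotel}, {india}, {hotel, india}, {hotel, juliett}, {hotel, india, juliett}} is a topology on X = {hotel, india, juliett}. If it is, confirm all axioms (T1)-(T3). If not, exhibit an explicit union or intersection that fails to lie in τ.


τ IS a topology on X.

Axiom (T1): ∅ ∈ τ? Yes; X ∈ τ? Yes.
Axiom (T2/T3): check pairwise unions and intersections of members of τ.
All pairwise intersections and unions checked — each lies in τ. Therefore τ satisfies (T1), (T2), (T3): it IS a topology on X.


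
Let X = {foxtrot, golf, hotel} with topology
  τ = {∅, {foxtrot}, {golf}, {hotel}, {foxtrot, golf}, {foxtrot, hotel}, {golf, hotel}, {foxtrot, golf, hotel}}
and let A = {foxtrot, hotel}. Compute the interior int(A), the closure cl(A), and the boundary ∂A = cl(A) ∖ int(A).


int(A) = {foxtrot, hotel}, cl(A) = {foxtrot, hotel}, ∂A = ∅.

Closed sets in (X, τ) are complements of opens:
  closed(X, τ) = {∅, {foxtrot}, {golf}, {hotel}, {foxtrot, golf}, {foxtrot, hotel}, {golf, hotel}, {foxtrot, golf, hotel}}.
int(A) = ⋃ {U ∈ τ : U ⊆ A}. Opens contained in A: ∅, {foxtrot}, {hotel}, {foxtrot, hotel}.
Taking the union of these: int(A) = {foxtrot, hotel}.
cl(A) = ⋂ {C closed : A ⊆ C}. Closed sets containing A: {foxtrot, hotel}, {foxtrot, golf, hotel}.
Intersecting these: cl(A) = {foxtrot, hotel}.
∂A = cl(A) ∖ int(A) = {foxtrot, hotel} ∖ {foxtrot, hotel} = ∅.


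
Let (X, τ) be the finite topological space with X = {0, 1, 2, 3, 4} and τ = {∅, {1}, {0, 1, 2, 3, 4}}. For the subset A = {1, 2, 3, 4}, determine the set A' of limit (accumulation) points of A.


A' = {0, 2, 3, 4}

For each x ∈ X, list the open sets U ∈ τ with x ∈ U, then check whether U ∩ (A ∖ {x}) ≠ ∅ for every such U.
  x = 0: opens ∋ x are {0, 1, 2, 3, 4}; each meets A ∖ {0}, so x IS a limit point.
  x = 1: open {1} ∋ x has {1} ∩ (A ∖ {1}) = ∅, so x is NOT a limit point.
  x = 2: opens ∋ x are {0, 1, 2, 3, 4}; each meets A ∖ {2}, so x IS a limit point.
  x = 3: opens ∋ x are {0, 1, 2, 3, 4}; each meets A ∖ {3}, so x IS a limit point.
  x = 4: opens ∋ x are {0, 1, 2, 3, 4}; each meets A ∖ {4}, so x IS a limit point.
Collecting: A' = {0, 2, 3, 4}.


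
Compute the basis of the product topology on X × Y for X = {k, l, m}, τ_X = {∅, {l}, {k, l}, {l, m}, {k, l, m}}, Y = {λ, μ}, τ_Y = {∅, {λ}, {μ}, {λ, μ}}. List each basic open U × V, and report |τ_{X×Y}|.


Basis B = {∅ × ∅, {l} × {λ}, {l} × {μ}, {k, l} × {λ}, {k, l} × {μ}, {l} × {λ, μ}, {l, m} × {λ}, {l, m} × {μ}, {k, l, m} × {λ}, {k, l, m} × {μ}, {k, l} × {λ, μ}, {l, m} × {λ, μ}, {k, l, m} × {λ, μ}}; |τ_{X×Y}| = 25.

Enumerate products U × V with U ∈ τ_X, V ∈ τ_Y (deduplicated):
  ∅ × ∅ = {} (∅)
  {l} × {λ} = {(l,λ)}
  {l} × {μ} = {(l,μ)}
  {k, l} × {λ} = {(k,λ), (l,λ)}
  {k, l} × {μ} = {(k,μ), (l,μ)}
  {l} × {λ, μ} = {(l,λ), (l,μ)}
  {l, m} × {λ} = {(l,λ), (m,λ)}
  {l, m} × {μ} = {(l,μ), (m,μ)}
  {k, l, m} × {λ} = {(k,λ), (l,λ), (m,λ)}
  {k, l, m} × {μ} = {(k,μ), (l,μ), (m,μ)}
  {k, l} × {λ, μ} = {(k,λ), (k,μ), (l,λ), (l,μ)}
  {l, m} × {λ, μ} = {(l,λ), (l,μ), (m,λ), (m,μ)}
  {k, l, m} × {λ, μ} = {(k,λ), (k,μ), (l,λ), (l,μ), (m,λ), (m,μ)}
These 13 distinct sets form the basis B.
Close under arbitrary unions to get τ_{X×Y}; counting gives |τ_{X×Y}| = 25.


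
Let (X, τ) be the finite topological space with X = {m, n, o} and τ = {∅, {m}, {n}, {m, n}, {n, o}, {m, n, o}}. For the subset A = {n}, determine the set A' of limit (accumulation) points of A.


A' = {o}

For each x ∈ X, list the open sets U ∈ τ with x ∈ U, then check whether U ∩ (A ∖ {x}) ≠ ∅ for every such U.
  x = m: open {m} ∋ x has {m} ∩ (A ∖ {m}) = ∅, so x is NOT a limit point.
  x = n: open {n} ∋ x has {n} ∩ (A ∖ {n}) = ∅, so x is NOT a limit point.
  x = o: opens ∋ x are {n, o}, {m, n, o}; each meets A ∖ {o}, so x IS a limit point.
Collecting: A' = {o}.


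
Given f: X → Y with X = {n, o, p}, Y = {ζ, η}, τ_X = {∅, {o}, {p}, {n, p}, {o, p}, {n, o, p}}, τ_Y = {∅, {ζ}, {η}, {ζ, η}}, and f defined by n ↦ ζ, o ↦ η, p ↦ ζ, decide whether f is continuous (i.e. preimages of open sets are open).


f IS continuous.

Compute f^{-1}(U) for each U ∈ τ_Y:
  U = ∅: f^{-1}(U) = ∅ ∈ τ_X ✓.
  U = {ζ}: f^{-1}(U) = {n, p} ∈ τ_X ✓.
  U = {η}: f^{-1}(U) = {o} ∈ τ_X ✓.
  U = {ζ, η}: f^{-1}(U) = {n, o, p} ∈ τ_X ✓.
Every preimage lies in τ_X, so f IS continuous.


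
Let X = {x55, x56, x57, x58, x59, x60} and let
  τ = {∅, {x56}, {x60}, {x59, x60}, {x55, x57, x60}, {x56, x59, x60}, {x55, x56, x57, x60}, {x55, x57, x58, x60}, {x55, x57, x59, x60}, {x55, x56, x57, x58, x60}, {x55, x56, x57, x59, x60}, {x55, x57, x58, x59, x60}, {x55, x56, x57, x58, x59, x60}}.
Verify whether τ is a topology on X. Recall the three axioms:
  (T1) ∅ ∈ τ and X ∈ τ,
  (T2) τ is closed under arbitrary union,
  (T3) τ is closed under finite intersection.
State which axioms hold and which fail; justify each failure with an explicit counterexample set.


τ is NOT a topology on X.

Axiom (T1): ∅ ∈ τ? Yes; X ∈ τ? Yes.
Axiom (T2/T3): check pairwise unions and intersections of members of τ.
Counterexample for (T2): {x56} ∪ {x60} = {x56, x60} ∉ τ. Therefore τ is NOT a topology.


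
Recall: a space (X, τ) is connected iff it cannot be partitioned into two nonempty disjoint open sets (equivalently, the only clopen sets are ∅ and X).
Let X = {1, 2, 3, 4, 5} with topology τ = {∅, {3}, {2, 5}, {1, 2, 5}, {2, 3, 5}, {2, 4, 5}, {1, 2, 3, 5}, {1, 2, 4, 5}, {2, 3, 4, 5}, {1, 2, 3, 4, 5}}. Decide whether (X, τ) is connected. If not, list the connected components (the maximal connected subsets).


(X, τ) is disconnected; components = [{3}, {1, 2, 4, 5}].

Find clopen sets (U ∈ τ with X ∖ U ∈ τ):
  U = ∅, X ∖ U = {1, 2, 3, 4, 5} — both open, so U is clopen.
  U = {3}, X ∖ U = {1, 2, 4, 5} — both open, so U is clopen.
  U = {1, 2, 4, 5}, X ∖ U = {3} — both open, so U is clopen.
  U = {1, 2, 3, 4, 5}, X ∖ U = ∅ — both open, so U is clopen.
Nontrivial clopen(s) exist: e.g. {3}. So (X, τ) is disconnected.
Compute connected components by grouping points that agree on all clopens:
  component: {3}
  component: {1, 2, 4, 5}


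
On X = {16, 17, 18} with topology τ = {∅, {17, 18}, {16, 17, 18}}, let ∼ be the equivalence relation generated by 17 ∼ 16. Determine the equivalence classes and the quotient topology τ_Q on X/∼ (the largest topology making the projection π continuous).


X/∼ = {[16=17], [18]}; |τ_Q| = 2.

Equivalence classes: [16=17], [18].
Quotient map π: X → X/∼ sends 16 ↦ [16=17], 17 ↦ [16=17], 18 ↦ [18].
For each subset V ⊆ X/∼, compute π^{-1}(V) ⊆ X and check whether π^{-1}(V) ∈ τ. V is open in τ_Q iff π^{-1}(V) ∈ τ.
  V = {}: π^{-1}(V) = ∅ ∈ τ ✓.
  V = {[16=17]}: π^{-1}(V) = {16, 17} ∉ τ ✗.
  V = {[18]}: π^{-1}(V) = {18} ∉ τ ✗.
  V = {[16=17], [18]}: π^{-1}(V) = {16, 17, 18} ∈ τ ✓.
Open sets in the quotient: τ_Q = {{}, {[16=17], [18]}} (2 elements).


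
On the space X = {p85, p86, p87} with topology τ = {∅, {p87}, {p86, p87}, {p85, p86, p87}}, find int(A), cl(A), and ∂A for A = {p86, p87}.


int(A) = {p86, p87}, cl(A) = {p85, p86, p87}, ∂A = {p85}.

Closed sets in (X, τ) are complements of opens:
  closed(X, τ) = {∅, {p85}, {p85, p86}, {p85, p86, p87}}.
int(A) = ⋃ {U ∈ τ : U ⊆ A}. Opens contained in A: ∅, {p87}, {p86, p87}.
Taking the union of these: int(A) = {p86, p87}.
cl(A) = ⋂ {C closed : A ⊆ C}. Closed sets containing A: {p85, p86, p87}.
Intersecting these: cl(A) = {p85, p86, p87}.
∂A = cl(A) ∖ int(A) = {p85, p86, p87} ∖ {p86, p87} = {p85}.


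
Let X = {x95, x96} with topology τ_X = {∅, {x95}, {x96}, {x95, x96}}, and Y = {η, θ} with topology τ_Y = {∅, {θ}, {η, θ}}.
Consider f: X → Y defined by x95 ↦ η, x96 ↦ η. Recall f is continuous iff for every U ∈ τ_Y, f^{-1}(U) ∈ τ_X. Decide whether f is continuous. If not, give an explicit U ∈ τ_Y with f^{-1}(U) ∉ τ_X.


f IS continuous.

Compute f^{-1}(U) for each U ∈ τ_Y:
  U = ∅: f^{-1}(U) = ∅ ∈ τ_X ✓.
  U = {θ}: f^{-1}(U) = ∅ ∈ τ_X ✓.
  U = {η, θ}: f^{-1}(U) = {x95, x96} ∈ τ_X ✓.
Every preimage lies in τ_X, so f IS continuous.


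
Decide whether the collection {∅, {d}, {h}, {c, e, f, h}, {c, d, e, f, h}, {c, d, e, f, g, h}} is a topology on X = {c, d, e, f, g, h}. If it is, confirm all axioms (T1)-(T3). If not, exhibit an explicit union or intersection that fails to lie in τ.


τ is NOT a topology on X.

Axiom (T1): ∅ ∈ τ? Yes; X ∈ τ? Yes.
Axiom (T2/T3): check pairwise unions and intersections of members of τ.
Counterexample for (T2): {d} ∪ {h} = {d, h} ∉ τ. Therefore τ is NOT a topology.


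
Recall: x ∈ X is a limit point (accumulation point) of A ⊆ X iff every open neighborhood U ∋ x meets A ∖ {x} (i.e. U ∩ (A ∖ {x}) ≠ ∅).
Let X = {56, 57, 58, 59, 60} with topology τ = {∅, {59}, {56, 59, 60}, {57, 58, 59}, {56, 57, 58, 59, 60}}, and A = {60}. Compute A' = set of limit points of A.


A' = {56}

For each x ∈ X, list the open sets U ∈ τ with x ∈ U, then check whether U ∩ (A ∖ {x}) ≠ ∅ for every such U.
  x = 56: opens ∋ x are {56, 59, 60}, {56, 57, 58, 59, 60}; each meets A ∖ {56}, so x IS a limit point.
  x = 57: open {57, 58, 59} ∋ x has {57, 58, 59} ∩ (A ∖ {57}) = ∅, so x is NOT a limit point.
  x = 58: open {57, 58, 59} ∋ x has {57, 58, 59} ∩ (A ∖ {58}) = ∅, so x is NOT a limit point.
  x = 59: open {59} ∋ x has {59} ∩ (A ∖ {59}) = ∅, so x is NOT a limit point.
  x = 60: open {56, 59, 60} ∋ x has {56, 59, 60} ∩ (A ∖ {60}) = ∅, so x is NOT a limit point.
Collecting: A' = {56}.


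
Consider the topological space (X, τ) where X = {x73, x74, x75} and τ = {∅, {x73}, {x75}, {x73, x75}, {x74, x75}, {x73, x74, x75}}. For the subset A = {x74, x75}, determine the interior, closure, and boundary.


int(A) = {x74, x75}, cl(A) = {x74, x75}, ∂A = ∅.

Closed sets in (X, τ) are complements of opens:
  closed(X, τ) = {∅, {x73}, {x74}, {x73, x74}, {x74, x75}, {x73, x74, x75}}.
int(A) = ⋃ {U ∈ τ : U ⊆ A}. Opens contained in A: ∅, {x75}, {x74, x75}.
Taking the union of these: int(A) = {x74, x75}.
cl(A) = ⋂ {C closed : A ⊆ C}. Closed sets containing A: {x74, x75}, {x73, x74, x75}.
Intersecting these: cl(A) = {x74, x75}.
∂A = cl(A) ∖ int(A) = {x74, x75} ∖ {x74, x75} = ∅.


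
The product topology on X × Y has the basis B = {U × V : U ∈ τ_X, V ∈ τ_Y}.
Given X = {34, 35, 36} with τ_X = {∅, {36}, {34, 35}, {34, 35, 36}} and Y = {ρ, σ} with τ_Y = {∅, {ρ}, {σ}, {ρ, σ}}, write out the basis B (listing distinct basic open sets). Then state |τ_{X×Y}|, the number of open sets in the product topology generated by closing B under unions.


Basis B = {∅ × ∅, {36} × {ρ}, {36} × {σ}, {34, 35} × {ρ}, {34, 35} × {σ}, {36} × {ρ, σ}, {34, 35, 36} × {ρ}, {34, 35, 36} × {σ}, {34, 35} × {ρ, σ}, {34, 35, 36} × {ρ, σ}}; |τ_{X×Y}| = 16.

Enumerate products U × V with U ∈ τ_X, V ∈ τ_Y (deduplicated):
  ∅ × ∅ = {} (∅)
  {36} × {ρ} = {(36,ρ)}
  {36} × {σ} = {(36,σ)}
  {34, 35} × {ρ} = {(34,ρ), (35,ρ)}
  {34, 35} × {σ} = {(34,σ), (35,σ)}
  {36} × {ρ, σ} = {(36,ρ), (36,σ)}
  {34, 35, 36} × {ρ} = {(34,ρ), (35,ρ), (36,ρ)}
  {34, 35, 36} × {σ} = {(34,σ), (35,σ), (36,σ)}
  {34, 35} × {ρ, σ} = {(34,ρ), (34,σ), (35,ρ), (35,σ)}
  {34, 35, 36} × {ρ, σ} = {(34,ρ), (34,σ), (35,ρ), (35,σ), (36,ρ), (36,σ)}
These 10 distinct sets form the basis B.
Close under arbitrary unions to get τ_{X×Y}; counting gives |τ_{X×Y}| = 16.


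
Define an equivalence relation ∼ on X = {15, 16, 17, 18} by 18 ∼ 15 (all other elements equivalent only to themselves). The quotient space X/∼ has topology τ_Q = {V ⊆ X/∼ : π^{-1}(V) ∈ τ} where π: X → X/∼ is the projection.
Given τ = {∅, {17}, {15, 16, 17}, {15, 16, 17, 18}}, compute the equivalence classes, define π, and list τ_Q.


X/∼ = {[15=18], [16], [17]}; |τ_Q| = 3.

Equivalence classes: [15=18], [16], [17].
Quotient map π: X → X/∼ sends 15 ↦ [15=18], 16 ↦ [16], 17 ↦ [17], 18 ↦ [15=18].
For each subset V ⊆ X/∼, compute π^{-1}(V) ⊆ X and check whether π^{-1}(V) ∈ τ. V is open in τ_Q iff π^{-1}(V) ∈ τ.
  V = {}: π^{-1}(V) = ∅ ∈ τ ✓.
  V = {[15=18]}: π^{-1}(V) = {15, 18} ∉ τ ✗.
  V = {[16]}: π^{-1}(V) = {16} ∉ τ ✗.
  V = {[15=18], [16]}: π^{-1}(V) = {15, 16, 18} ∉ τ ✗.
  V = {[17]}: π^{-1}(V) = {17} ∈ τ ✓.
  V = {[15=18], [17]}: π^{-1}(V) = {15, 17, 18} ∉ τ ✗.
  V = {[16], [17]}: π^{-1}(V) = {16, 17} ∉ τ ✗.
  V = {[15=18], [16], [17]}: π^{-1}(V) = {15, 16, 17, 18} ∈ τ ✓.
Open sets in the quotient: τ_Q = {{}, {[17]}, {[15=18], [16], [17]}} (3 elements).


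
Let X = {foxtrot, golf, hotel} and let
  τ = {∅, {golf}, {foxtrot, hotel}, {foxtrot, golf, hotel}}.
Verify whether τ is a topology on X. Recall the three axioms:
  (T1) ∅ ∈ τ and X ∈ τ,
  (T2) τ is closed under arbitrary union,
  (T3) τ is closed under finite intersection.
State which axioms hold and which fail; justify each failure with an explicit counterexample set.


τ IS a topology on X.

Axiom (T1): ∅ ∈ τ? Yes; X ∈ τ? Yes.
Axiom (T2/T3): check pairwise unions and intersections of members of τ.
All pairwise intersections and unions checked — each lies in τ. Therefore τ satisfies (T1), (T2), (T3): it IS a topology on X.


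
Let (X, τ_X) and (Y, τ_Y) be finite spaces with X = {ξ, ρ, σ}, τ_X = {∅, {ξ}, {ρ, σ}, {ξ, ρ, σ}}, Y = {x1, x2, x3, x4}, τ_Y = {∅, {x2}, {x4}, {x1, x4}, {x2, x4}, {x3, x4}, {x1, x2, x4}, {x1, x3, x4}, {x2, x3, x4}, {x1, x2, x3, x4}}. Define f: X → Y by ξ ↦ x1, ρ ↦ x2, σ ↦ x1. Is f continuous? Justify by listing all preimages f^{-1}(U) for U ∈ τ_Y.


f is NOT continuous.

Compute f^{-1}(U) for each U ∈ τ_Y:
  U = ∅: f^{-1}(U) = ∅ ∈ τ_X ✓.
  U = {x2}: f^{-1}(U) = {ρ} ∉ τ_X ✗.
  U = {x4}: f^{-1}(U) = ∅ ∈ τ_X ✓.
  U = {x1, x4}: f^{-1}(U) = {ξ, σ} ∉ τ_X ✗.
  U = {x2, x4}: f^{-1}(U) = {ρ} ∉ τ_X ✗.
  U = {x3, x4}: f^{-1}(U) = ∅ ∈ τ_X ✓.
  U = {x1, x2, x4}: f^{-1}(U) = {ξ, ρ, σ} ∈ τ_X ✓.
  U = {x1, x3, x4}: f^{-1}(U) = {ξ, σ} ∉ τ_X ✗.
  U = {x2, x3, x4}: f^{-1}(U) = {ρ} ∉ τ_X ✗.
  U = {x1, x2, x3, x4}: f^{-1}(U) = {ξ, ρ, σ} ∈ τ_X ✓.
Found U = {x2} with f^{-1}(U) = {ρ} not in τ_X. Therefore f is NOT continuous.


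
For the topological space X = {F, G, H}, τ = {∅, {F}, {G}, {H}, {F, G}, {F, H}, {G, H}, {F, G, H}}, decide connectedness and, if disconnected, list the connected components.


(X, τ) is disconnected; components = [{F}, {G}, {H}].

Find clopen sets (U ∈ τ with X ∖ U ∈ τ):
  U = ∅, X ∖ U = {F, G, H} — both open, so U is clopen.
  U = {F}, X ∖ U = {G, H} — both open, so U is clopen.
  U = {G}, X ∖ U = {F, H} — both open, so U is clopen.
  U = {H}, X ∖ U = {F, G} — both open, so U is clopen.
  U = {F, G}, X ∖ U = {H} — both open, so U is clopen.
  U = {F, H}, X ∖ U = {G} — both open, so U is clopen.
  U = {G, H}, X ∖ U = {F} — both open, so U is clopen.
  U = {F, G, H}, X ∖ U = ∅ — both open, so U is clopen.
Nontrivial clopen(s) exist: e.g. {F}. So (X, τ) is disconnected.
Compute connected components by grouping points that agree on all clopens:
  component: {F}
  component: {G}
  component: {H}


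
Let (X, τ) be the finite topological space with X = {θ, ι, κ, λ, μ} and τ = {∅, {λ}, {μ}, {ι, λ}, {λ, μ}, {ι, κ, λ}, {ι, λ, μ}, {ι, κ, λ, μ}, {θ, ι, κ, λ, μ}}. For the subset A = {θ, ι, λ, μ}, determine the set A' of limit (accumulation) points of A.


A' = {θ, ι, κ}

For each x ∈ X, list the open sets U ∈ τ with x ∈ U, then check whether U ∩ (A ∖ {x}) ≠ ∅ for every such U.
  x = θ: opens ∋ x are {θ, ι, κ, λ, μ}; each meets A ∖ {θ}, so x IS a limit point.
  x = ι: opens ∋ x are {ι, λ}, {ι, κ, λ}, {ι, λ, μ}, {ι, κ, λ, μ}, {θ, ι, κ, λ, μ}; each meets A ∖ {ι}, so x IS a limit point.
  x = κ: opens ∋ x are {ι, κ, λ}, {ι, κ, λ, μ}, {θ, ι, κ, λ, μ}; each meets A ∖ {κ}, so x IS a limit point.
  x = λ: open {λ} ∋ x has {λ} ∩ (A ∖ {λ}) = ∅, so x is NOT a limit point.
  x = μ: open {μ} ∋ x has {μ} ∩ (A ∖ {μ}) = ∅, so x is NOT a limit point.
Collecting: A' = {θ, ι, κ}.


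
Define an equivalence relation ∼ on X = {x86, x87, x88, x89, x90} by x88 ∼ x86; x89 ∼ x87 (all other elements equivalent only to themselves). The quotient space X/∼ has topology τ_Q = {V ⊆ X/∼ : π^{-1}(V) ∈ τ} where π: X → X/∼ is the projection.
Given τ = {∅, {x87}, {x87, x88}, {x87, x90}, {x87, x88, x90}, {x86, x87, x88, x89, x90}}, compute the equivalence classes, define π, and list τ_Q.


X/∼ = {[x86=x88], [x87=x89], [x90]}; |τ_Q| = 2.

Equivalence classes: [x86=x88], [x87=x89], [x90].
Quotient map π: X → X/∼ sends x86 ↦ [x86=x88], x87 ↦ [x87=x89], x88 ↦ [x86=x88], x89 ↦ [x87=x89], x90 ↦ [x90].
For each subset V ⊆ X/∼, compute π^{-1}(V) ⊆ X and check whether π^{-1}(V) ∈ τ. V is open in τ_Q iff π^{-1}(V) ∈ τ.
  V = {}: π^{-1}(V) = ∅ ∈ τ ✓.
  V = {[x86=x88]}: π^{-1}(V) = {x86, x88} ∉ τ ✗.
  V = {[x87=x89]}: π^{-1}(V) = {x87, x89} ∉ τ ✗.
  V = {[x86=x88], [x87=x89]}: π^{-1}(V) = {x86, x87, x88, x89} ∉ τ ✗.
  V = {[x90]}: π^{-1}(V) = {x90} ∉ τ ✗.
  V = {[x86=x88], [x90]}: π^{-1}(V) = {x86, x88, x90} ∉ τ ✗.
  V = {[x87=x89], [x90]}: π^{-1}(V) = {x87, x89, x90} ∉ τ ✗.
  V = {[x86=x88], [x87=x89], [x90]}: π^{-1}(V) = {x86, x87, x88, x89, x90} ∈ τ ✓.
Open sets in the quotient: τ_Q = {{}, {[x86=x88], [x87=x89], [x90]}} (2 elements).


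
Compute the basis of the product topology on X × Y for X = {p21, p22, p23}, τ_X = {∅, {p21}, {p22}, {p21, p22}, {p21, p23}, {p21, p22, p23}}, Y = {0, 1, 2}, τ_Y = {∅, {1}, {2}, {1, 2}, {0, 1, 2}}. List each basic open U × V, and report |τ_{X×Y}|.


Basis B = {∅ × ∅, {p21} × {1}, {p21} × {2}, {p22} × {1}, {p22} × {2}, {p21} × {1, 2}, {p21, p22} × {1}, {p21, p23} × {1}, {p21, p22} × {2}, {p21, p23} × {2}, {p22} × {1, 2}, {p21} × {0, 1, 2}, {p21, p22, p23} × {1}, {p21, p22, p23} × {2}, {p22} × {0, 1, 2}, {p21, p22} × {1, 2}, {p21, p23} × {1, 2}, {p21, p22} × {0, 1, 2}, {p21, p23} × {0, 1, 2}, {p21, p22, p23} × {1, 2}, {p21, p22, p23} × {0, 1, 2}}; |τ_{X×Y}| = 70.

Enumerate products U × V with U ∈ τ_X, V ∈ τ_Y (deduplicated):
  ∅ × ∅ = {} (∅)
  {p21} × {1} = {(p21,1)}
  {p21} × {2} = {(p21,2)}
  {p22} × {1} = {(p22,1)}
  {p22} × {2} = {(p22,2)}
  {p21} × {1, 2} = {(p21,1), (p21,2)}
  {p21, p22} × {1} = {(p21,1), (p22,1)}
  {p21, p23} × {1} = {(p21,1), (p23,1)}
  {p21, p22} × {2} = {(p21,2), (p22,2)}
  {p21, p23} × {2} = {(p21,2), (p23,2)}
  {p22} × {1, 2} = {(p22,1), (p22,2)}
  {p21} × {0, 1, 2} = {(p21,0), (p21,1), (p21,2)}
  {p21, p22, p23} × {1} = {(p21,1), (p22,1), (p23,1)}
  {p21, p22, p23} × {2} = {(p21,2), (p22,2), (p23,2)}
  {p22} × {0, 1, 2} = {(p22,0), (p22,1), (p22,2)}
  {p21, p22} × {1, 2} = {(p21,1), (p21,2), (p22,1), (p22,2)}
  {p21, p23} × {1, 2} = {(p21,1), (p21,2), (p23,1), (p23,2)}
  {p21, p22} × {0, 1, 2} = {(p21,0), (p21,1), (p21,2), (p22,0), (p22,1), (p22,2)}
  {p21, p23} × {0, 1, 2} = {(p21,0), (p21,1), (p21,2), (p23,0), (p23,1), (p23,2)}
  {p21, p22, p23} × {1, 2} = {(p21,1), (p21,2), (p22,1), (p22,2), (p23,1), (p23,2)}
  {p21, p22, p23} × {0, 1, 2} = {(p21,0), (p21,1), (p21,2), (p22,0), (p22,1), (p22,2), (p23,0), (p23,1), (p23,2)}
These 21 distinct sets form the basis B.
Close under arbitrary unions to get τ_{X×Y}; counting gives |τ_{X×Y}| = 70.


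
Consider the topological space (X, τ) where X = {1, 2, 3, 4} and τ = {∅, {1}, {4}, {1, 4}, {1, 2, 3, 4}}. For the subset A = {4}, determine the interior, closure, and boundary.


int(A) = {4}, cl(A) = {2, 3, 4}, ∂A = {2, 3}.

Closed sets in (X, τ) are complements of opens:
  closed(X, τ) = {∅, {2, 3}, {1, 2, 3}, {2, 3, 4}, {1, 2, 3, 4}}.
int(A) = ⋃ {U ∈ τ : U ⊆ A}. Opens contained in A: ∅, {4}.
Taking the union of these: int(A) = {4}.
cl(A) = ⋂ {C closed : A ⊆ C}. Closed sets containing A: {2, 3, 4}, {1, 2, 3, 4}.
Intersecting these: cl(A) = {2, 3, 4}.
∂A = cl(A) ∖ int(A) = {2, 3, 4} ∖ {4} = {2, 3}.


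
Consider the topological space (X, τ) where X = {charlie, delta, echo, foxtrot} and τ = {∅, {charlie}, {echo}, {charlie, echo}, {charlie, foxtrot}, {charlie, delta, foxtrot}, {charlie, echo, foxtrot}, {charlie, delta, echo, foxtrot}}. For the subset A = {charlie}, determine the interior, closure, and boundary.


int(A) = {charlie}, cl(A) = {charlie, delta, foxtrot}, ∂A = {delta, foxtrot}.

Closed sets in (X, τ) are complements of opens:
  closed(X, τ) = {∅, {delta}, {echo}, {delta, echo}, {delta, foxtrot}, {charlie, delta, foxtrot}, {delta, echo, foxtrot}, {charlie, delta, echo, foxtrot}}.
int(A) = ⋃ {U ∈ τ : U ⊆ A}. Opens contained in A: ∅, {charlie}.
Taking the union of these: int(A) = {charlie}.
cl(A) = ⋂ {C closed : A ⊆ C}. Closed sets containing A: {charlie, delta, foxtrot}, {charlie, delta, echo, foxtrot}.
Intersecting these: cl(A) = {charlie, delta, foxtrot}.
∂A = cl(A) ∖ int(A) = {charlie, delta, foxtrot} ∖ {charlie} = {delta, foxtrot}.


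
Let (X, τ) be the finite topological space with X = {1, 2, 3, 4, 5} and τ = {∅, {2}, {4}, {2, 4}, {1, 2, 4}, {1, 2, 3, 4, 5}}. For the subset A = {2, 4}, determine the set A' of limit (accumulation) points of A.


A' = {1, 3, 5}

For each x ∈ X, list the open sets U ∈ τ with x ∈ U, then check whether U ∩ (A ∖ {x}) ≠ ∅ for every such U.
  x = 1: opens ∋ x are {1, 2, 4}, {1, 2, 3, 4, 5}; each meets A ∖ {1}, so x IS a limit point.
  x = 2: open {2} ∋ x has {2} ∩ (A ∖ {2}) = ∅, so x is NOT a limit point.
  x = 3: opens ∋ x are {1, 2, 3, 4, 5}; each meets A ∖ {3}, so x IS a limit point.
  x = 4: open {4} ∋ x has {4} ∩ (A ∖ {4}) = ∅, so x is NOT a limit point.
  x = 5: opens ∋ x are {1, 2, 3, 4, 5}; each meets A ∖ {5}, so x IS a limit point.
Collecting: A' = {1, 3, 5}.


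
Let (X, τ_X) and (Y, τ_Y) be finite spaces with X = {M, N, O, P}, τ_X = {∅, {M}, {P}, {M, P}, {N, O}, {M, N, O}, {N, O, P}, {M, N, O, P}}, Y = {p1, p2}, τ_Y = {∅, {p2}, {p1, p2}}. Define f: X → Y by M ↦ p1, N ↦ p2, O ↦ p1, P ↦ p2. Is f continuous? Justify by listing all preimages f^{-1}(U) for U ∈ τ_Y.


f is NOT continuous.

Compute f^{-1}(U) for each U ∈ τ_Y:
  U = ∅: f^{-1}(U) = ∅ ∈ τ_X ✓.
  U = {p2}: f^{-1}(U) = {N, P} ∉ τ_X ✗.
  U = {p1, p2}: f^{-1}(U) = {M, N, O, P} ∈ τ_X ✓.
Found U = {p2} with f^{-1}(U) = {N, P} not in τ_X. Therefore f is NOT continuous.


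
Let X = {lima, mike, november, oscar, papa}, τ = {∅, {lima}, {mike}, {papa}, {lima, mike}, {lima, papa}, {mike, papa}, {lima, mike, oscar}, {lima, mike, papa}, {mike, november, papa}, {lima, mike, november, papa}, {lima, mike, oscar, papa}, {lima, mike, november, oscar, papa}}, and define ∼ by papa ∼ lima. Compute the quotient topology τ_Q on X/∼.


X/∼ = {[lima=papa], [mike], [november], [oscar]}; |τ_Q| = 7.

Equivalence classes: [lima=papa], [mike], [november], [oscar].
Quotient map π: X → X/∼ sends lima ↦ [lima=papa], mike ↦ [mike], november ↦ [november], oscar ↦ [oscar], papa ↦ [lima=papa].
For each subset V ⊆ X/∼, compute π^{-1}(V) ⊆ X and check whether π^{-1}(V) ∈ τ. V is open in τ_Q iff π^{-1}(V) ∈ τ.
  V = {}: π^{-1}(V) = ∅ ∈ τ ✓.
  V = {[lima=papa]}: π^{-1}(V) = {lima, papa} ∈ τ ✓.
  V = {[mike]}: π^{-1}(V) = {mike} ∈ τ ✓.
  V = {[lima=papa], [mike]}: π^{-1}(V) = {lima, mike, papa} ∈ τ ✓.
  V = {[november]}: π^{-1}(V) = {november} ∉ τ ✗.
  V = {[lima=papa], [november]}: π^{-1}(V) = {lima, november, papa} ∉ τ ✗.
  V = {[mike], [november]}: π^{-1}(V) = {mike, november} ∉ τ ✗.
  V = {[lima=papa], [mike], [november]}: π^{-1}(V) = {lima, mike, november, papa} ∈ τ ✓.
  V = {[oscar]}: π^{-1}(V) = {oscar} ∉ τ ✗.
  V = {[lima=papa], [oscar]}: π^{-1}(V) = {lima, oscar, papa} ∉ τ ✗.
  V = {[mike], [oscar]}: π^{-1}(V) = {mike, oscar} ∉ τ ✗.
  V = {[lima=papa], [mike], [oscar]}: π^{-1}(V) = {lima, mike, oscar, papa} ∈ τ ✓.
  V = {[november], [oscar]}: π^{-1}(V) = {november, oscar} ∉ τ ✗.
  V = {[lima=papa], [november], [oscar]}: π^{-1}(V) = {lima, november, oscar, papa} ∉ τ ✗.
  V = {[mike], [november], [oscar]}: π^{-1}(V) = {mike, november, oscar} ∉ τ ✗.
  V = {[lima=papa], [mike], [november], [oscar]}: π^{-1}(V) = {lima, mike, november, oscar, papa} ∈ τ ✓.
Open sets in the quotient: τ_Q = {{}, {[lima=papa]}, {[mike]}, {[lima=papa], [mike]}, {[lima=papa], [mike], [november]}, {[lima=papa], [mike], [oscar]}, {[lima=papa], [mike], [november], [oscar]}} (7 elements).


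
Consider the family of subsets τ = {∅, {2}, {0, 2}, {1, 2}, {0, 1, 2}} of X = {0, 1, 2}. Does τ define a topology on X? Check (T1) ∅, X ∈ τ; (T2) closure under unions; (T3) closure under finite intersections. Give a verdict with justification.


τ IS a topology on X.

Axiom (T1): ∅ ∈ τ? Yes; X ∈ τ? Yes.
Axiom (T2/T3): check pairwise unions and intersections of members of τ.
All pairwise intersections and unions checked — each lies in τ. Therefore τ satisfies (T1), (T2), (T3): it IS a topology on X.


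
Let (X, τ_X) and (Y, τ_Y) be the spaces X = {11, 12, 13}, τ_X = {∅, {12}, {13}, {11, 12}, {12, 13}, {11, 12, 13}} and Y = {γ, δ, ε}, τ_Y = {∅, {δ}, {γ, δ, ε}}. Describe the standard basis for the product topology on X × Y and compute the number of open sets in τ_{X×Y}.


Basis B = {∅ × ∅, {12} × {δ}, {13} × {δ}, {11, 12} × {δ}, {12, 13} × {δ}, {11, 12, 13} × {δ}, {12} × {γ, δ, ε}, {13} × {γ, δ, ε}, {11, 12} × {γ, δ, ε}, {12, 13} × {γ, δ, ε}, {11, 12, 13} × {γ, δ, ε}}; |τ_{X×Y}| = 18.

Enumerate products U × V with U ∈ τ_X, V ∈ τ_Y (deduplicated):
  ∅ × ∅ = {} (∅)
  {12} × {δ} = {(12,δ)}
  {13} × {δ} = {(13,δ)}
  {11, 12} × {δ} = {(11,δ), (12,δ)}
  {12, 13} × {δ} = {(12,δ), (13,δ)}
  {11, 12, 13} × {δ} = {(11,δ), (12,δ), (13,δ)}
  {12} × {γ, δ, ε} = {(12,γ), (12,δ), (12,ε)}
  {13} × {γ, δ, ε} = {(13,γ), (13,δ), (13,ε)}
  {11, 12} × {γ, δ, ε} = {(11,γ), (11,δ), (11,ε), (12,γ), (12,δ), (12,ε)}
  {12, 13} × {γ, δ, ε} = {(12,γ), (12,δ), (12,ε), (13,γ), (13,δ), (13,ε)}
  {11, 12, 13} × {γ, δ, ε} = {(11,γ), (11,δ), (11,ε), (12,γ), (12,δ), (12,ε), (13,γ), (13,δ), (13,ε)}
These 11 distinct sets form the basis B.
Close under arbitrary unions to get τ_{X×Y}; counting gives |τ_{X×Y}| = 18.


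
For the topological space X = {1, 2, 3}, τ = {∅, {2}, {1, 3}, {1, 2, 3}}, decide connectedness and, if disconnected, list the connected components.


(X, τ) is disconnected; components = [{2}, {1, 3}].

Find clopen sets (U ∈ τ with X ∖ U ∈ τ):
  U = ∅, X ∖ U = {1, 2, 3} — both open, so U is clopen.
  U = {2}, X ∖ U = {1, 3} — both open, so U is clopen.
  U = {1, 3}, X ∖ U = {2} — both open, so U is clopen.
  U = {1, 2, 3}, X ∖ U = ∅ — both open, so U is clopen.
Nontrivial clopen(s) exist: e.g. {2}. So (X, τ) is disconnected.
Compute connected components by grouping points that agree on all clopens:
  component: {2}
  component: {1, 3}


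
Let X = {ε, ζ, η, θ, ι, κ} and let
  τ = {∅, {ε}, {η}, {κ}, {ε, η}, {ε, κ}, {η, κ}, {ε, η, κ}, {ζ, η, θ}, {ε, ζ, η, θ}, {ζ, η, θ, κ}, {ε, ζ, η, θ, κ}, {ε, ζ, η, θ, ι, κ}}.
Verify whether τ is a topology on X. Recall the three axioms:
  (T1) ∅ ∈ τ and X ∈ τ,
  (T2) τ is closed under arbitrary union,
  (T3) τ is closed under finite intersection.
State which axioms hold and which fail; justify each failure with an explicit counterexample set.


τ IS a topology on X.

Axiom (T1): ∅ ∈ τ? Yes; X ∈ τ? Yes.
Axiom (T2/T3): check pairwise unions and intersections of members of τ.
All pairwise intersections and unions checked — each lies in τ. Therefore τ satisfies (T1), (T2), (T3): it IS a topology on X.


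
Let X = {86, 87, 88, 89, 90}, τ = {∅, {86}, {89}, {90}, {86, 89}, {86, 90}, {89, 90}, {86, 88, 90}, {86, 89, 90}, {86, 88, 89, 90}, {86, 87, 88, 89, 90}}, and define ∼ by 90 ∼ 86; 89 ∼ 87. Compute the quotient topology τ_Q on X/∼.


X/∼ = {[86=90], [87=89], [88]}; |τ_Q| = 4.

Equivalence classes: [86=90], [87=89], [88].
Quotient map π: X → X/∼ sends 86 ↦ [86=90], 87 ↦ [87=89], 88 ↦ [88], 89 ↦ [87=89], 90 ↦ [86=90].
For each subset V ⊆ X/∼, compute π^{-1}(V) ⊆ X and check whether π^{-1}(V) ∈ τ. V is open in τ_Q iff π^{-1}(V) ∈ τ.
  V = {}: π^{-1}(V) = ∅ ∈ τ ✓.
  V = {[86=90]}: π^{-1}(V) = {86, 90} ∈ τ ✓.
  V = {[87=89]}: π^{-1}(V) = {87, 89} ∉ τ ✗.
  V = {[86=90], [87=89]}: π^{-1}(V) = {86, 87, 89, 90} ∉ τ ✗.
  V = {[88]}: π^{-1}(V) = {88} ∉ τ ✗.
  V = {[86=90], [88]}: π^{-1}(V) = {86, 88, 90} ∈ τ ✓.
  V = {[87=89], [88]}: π^{-1}(V) = {87, 88, 89} ∉ τ ✗.
  V = {[86=90], [87=89], [88]}: π^{-1}(V) = {86, 87, 88, 89, 90} ∈ τ ✓.
Open sets in the quotient: τ_Q = {{}, {[86=90]}, {[86=90], [88]}, {[86=90], [87=89], [88]}} (4 elements).
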